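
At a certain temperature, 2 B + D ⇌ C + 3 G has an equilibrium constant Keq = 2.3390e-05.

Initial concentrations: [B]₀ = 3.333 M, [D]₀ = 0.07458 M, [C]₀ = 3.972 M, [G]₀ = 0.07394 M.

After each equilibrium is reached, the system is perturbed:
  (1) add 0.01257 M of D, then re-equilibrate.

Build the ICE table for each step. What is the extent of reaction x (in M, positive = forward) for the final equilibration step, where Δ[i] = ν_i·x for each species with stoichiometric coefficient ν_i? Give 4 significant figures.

x = 2.5883e-04 M

Q₀ = 0.001938 vs Keq = 2.3390e-05 ⇒ Q>K, reverse
Step 1:
                   B          D          C          G
  Initial      3.333    0.07458      3.972    0.07394
  Change     0.03701    0.01851   -0.01851   -0.05552
  Equil         3.37    0.09309      3.953    0.01842
  solve Keq expr → x = -0.01851; check Q = 2.3390e-05
Then add 0.01257 M of D.
Step 2:
                   B          D          C          G
  Initial       3.37     0.1057      3.953    0.01842
  Change  -5.1766e-04 -2.5883e-04 2.5883e-04 7.7648e-04
  Equil        3.369     0.1054      3.954     0.0192
  solve Keq expr → x = 2.5883e-04; check Q = 2.3390e-05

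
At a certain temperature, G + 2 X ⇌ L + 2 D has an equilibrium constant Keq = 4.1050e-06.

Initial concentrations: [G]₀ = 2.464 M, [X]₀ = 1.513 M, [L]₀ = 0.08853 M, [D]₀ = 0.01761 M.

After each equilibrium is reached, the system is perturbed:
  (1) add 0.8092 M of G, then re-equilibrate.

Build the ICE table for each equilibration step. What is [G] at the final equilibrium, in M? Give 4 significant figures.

[G]_eq = 3.273 M

Q₀ = 4.8673e-06 vs Keq = 4.1050e-06 ⇒ Q>K, reverse
Step 1:
                  G         X         L         D
  I           2.464     1.513   0.08853   0.01761
  C       6.7926e-04  0.001359 -6.7926e-04 -0.001359
  E           2.465     1.514   0.08785   0.01625
  solve Keq expr → x = -6.7926e-04; check Q = 4.1050e-06
Then add 0.8092 M of G.
Step 2:
                  G         X         L         D
  I           3.274     1.514   0.08785   0.01625
  C       -0.001162 -0.002324  0.001162  0.002324
  E           3.273     1.512   0.08901   0.01858
  solve Keq expr → x = 0.001162; check Q = 4.1050e-06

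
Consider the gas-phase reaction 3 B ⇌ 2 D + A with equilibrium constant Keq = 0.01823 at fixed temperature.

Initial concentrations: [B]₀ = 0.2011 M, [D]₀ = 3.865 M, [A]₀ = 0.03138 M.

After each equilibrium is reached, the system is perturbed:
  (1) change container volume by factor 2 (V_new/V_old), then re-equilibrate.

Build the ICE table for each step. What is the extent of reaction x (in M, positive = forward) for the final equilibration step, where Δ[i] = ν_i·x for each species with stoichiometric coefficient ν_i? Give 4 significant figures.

Q₀ = 57.64 vs Keq = 0.01823 ⇒ Q>K, reverse
Step 1:
                    B           D           A
  Initial      0.2011       3.865     0.03138
  Change      0.09404     -0.0627    -0.03135
  Equil        0.2951       3.802  3.2418e-05
  solve Keq expr → x = -0.03135; check Q = 0.01823
Then change container volume by factor 2 (V_new/V_old).
Step 2:
                    B           D           A
  Initial      0.1476       1.901  1.6209e-05
  Change            0           0           0
  Equil        0.1476       1.901  1.6209e-05
  solve Keq expr → x = 0; check Q = 0.01823

x = 0 M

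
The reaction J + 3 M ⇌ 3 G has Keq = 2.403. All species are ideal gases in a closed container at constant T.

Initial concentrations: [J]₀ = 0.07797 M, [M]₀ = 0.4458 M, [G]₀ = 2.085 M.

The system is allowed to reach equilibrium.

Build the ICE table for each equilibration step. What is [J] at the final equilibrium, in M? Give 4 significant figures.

[J]_eq = 0.3611 M

Q₀ = 1312 vs Keq = 2.403 ⇒ Q>K, reverse
Step 1:
                  J         M         G
  Initial   0.07797    0.4458     2.085
  Change     0.2832    0.8495   -0.8495
  Equil      0.3611     1.295     1.236
  solve Keq expr → x = -0.2832; check Q = 2.403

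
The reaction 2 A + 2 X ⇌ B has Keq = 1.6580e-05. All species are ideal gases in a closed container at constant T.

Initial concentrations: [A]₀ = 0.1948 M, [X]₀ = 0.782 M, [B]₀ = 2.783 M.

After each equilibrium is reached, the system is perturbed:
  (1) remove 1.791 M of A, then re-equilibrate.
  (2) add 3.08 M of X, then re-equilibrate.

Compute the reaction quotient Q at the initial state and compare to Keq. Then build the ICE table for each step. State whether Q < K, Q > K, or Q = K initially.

Q₀ = 119.9 vs Keq = 1.6580e-05 ⇒ Q>K, reverse
Step 1:
                  A         X         B
  I          0.1948     0.782     2.783
  C           5.523     5.523    -2.761
  E           5.718     6.305   0.02155
  solve Keq expr → x = -2.761; check Q = 1.6580e-05
Then remove 1.791 M of A.
Step 2:
                  A         X         B
  I           3.927     6.305   0.02155
  C         0.02239   0.02239   -0.0112
  E           3.949     6.327   0.01035
  solve Keq expr → x = -0.0112; check Q = 1.6580e-05
Then add 3.08 M of X.
Step 3:
                  A         X         B
  I           3.949     9.407   0.01035
  C        -0.02427  -0.02427   0.01213
  E           3.925     9.383   0.02249
  solve Keq expr → x = 0.01213; check Q = 1.6580e-05

Q₀ = 119.9; Q > K (proceeds reverse)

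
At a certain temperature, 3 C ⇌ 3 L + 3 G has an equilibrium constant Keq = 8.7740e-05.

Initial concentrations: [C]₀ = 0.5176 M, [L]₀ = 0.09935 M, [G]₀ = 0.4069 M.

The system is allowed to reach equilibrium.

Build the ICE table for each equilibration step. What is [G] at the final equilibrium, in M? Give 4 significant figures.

[G]_eq = 0.3732 M

Q₀ = 4.7641e-04 vs Keq = 8.7740e-05 ⇒ Q>K, reverse
Step 1:
                  C         L         G
  I          0.5176   0.09935    0.4069
  C         0.03371  -0.03371  -0.03371
  E          0.5513   0.06564    0.3732
  solve Keq expr → x = -0.01124; check Q = 8.7740e-05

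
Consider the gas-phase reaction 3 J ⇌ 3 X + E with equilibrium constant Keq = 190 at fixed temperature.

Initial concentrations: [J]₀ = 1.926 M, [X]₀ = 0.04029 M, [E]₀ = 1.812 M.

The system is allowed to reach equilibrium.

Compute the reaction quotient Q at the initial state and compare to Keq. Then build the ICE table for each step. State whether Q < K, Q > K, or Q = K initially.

Q₀ = 1.6588e-05; Q < K (proceeds forward)

Q₀ = 1.6588e-05 vs Keq = 190 ⇒ Q<K, forward
Step 1:
                  J         X         E
  I           1.926   0.04029     1.812
  C          -1.557     1.557    0.5192
  E          0.3685     1.598     2.331
  solve Keq expr → x = 0.5192; check Q = 190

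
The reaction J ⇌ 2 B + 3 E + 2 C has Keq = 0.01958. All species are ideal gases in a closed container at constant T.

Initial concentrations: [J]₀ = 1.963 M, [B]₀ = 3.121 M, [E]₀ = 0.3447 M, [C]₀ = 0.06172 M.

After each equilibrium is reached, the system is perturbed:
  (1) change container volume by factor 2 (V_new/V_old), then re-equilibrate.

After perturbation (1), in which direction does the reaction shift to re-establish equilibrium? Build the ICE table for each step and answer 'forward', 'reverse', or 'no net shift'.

Direction: forward

Q₀ = 7.7418e-04 vs Keq = 0.01958 ⇒ Q<K, forward
Step 1:
                  J         B         E         C
  I           1.963     3.121    0.3447   0.06172
  C        -0.05298     0.106    0.1589     0.106
  E            1.91     3.227    0.5036    0.1677
  solve Keq expr → x = 0.05298; check Q = 0.01958
Then change container volume by factor 2 (V_new/V_old).
Step 2:
                  J         B         E         C
  I           0.955     1.613    0.2518   0.08384
  C         -0.0733    0.1466    0.2199    0.1466
  E          0.8817      1.76    0.4717    0.2304
  solve Keq expr → x = 0.0733; check Q = 0.01958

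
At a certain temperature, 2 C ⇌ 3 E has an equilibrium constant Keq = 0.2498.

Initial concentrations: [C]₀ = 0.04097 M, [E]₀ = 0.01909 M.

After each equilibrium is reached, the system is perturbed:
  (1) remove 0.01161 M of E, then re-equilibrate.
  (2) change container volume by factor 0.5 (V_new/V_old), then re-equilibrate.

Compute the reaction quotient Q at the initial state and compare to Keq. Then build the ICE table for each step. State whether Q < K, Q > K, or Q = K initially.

Q₀ = 0.004145; Q < K (proceeds forward)

Q₀ = 0.004145 vs Keq = 0.2498 ⇒ Q<K, forward
Step 1:
                   C          E
  Initial    0.04097    0.01909
  Change     -0.0196     0.0294
  Equil      0.02137    0.04849
  solve Keq expr → x = 0.009802; check Q = 0.2498
Then remove 0.01161 M of E.
Step 2:
                   C          E
  Initial    0.02137    0.03688
  Change   -0.003792   0.005688
  Equil      0.01758    0.04257
  solve Keq expr → x = 0.001896; check Q = 0.2498
Then change container volume by factor 0.5 (V_new/V_old).
Step 3:
                   C          E
  Initial    0.03515    0.08514
  Change    0.006397  -0.009596
  Equil      0.04155    0.07555
  solve Keq expr → x = -0.003199; check Q = 0.2498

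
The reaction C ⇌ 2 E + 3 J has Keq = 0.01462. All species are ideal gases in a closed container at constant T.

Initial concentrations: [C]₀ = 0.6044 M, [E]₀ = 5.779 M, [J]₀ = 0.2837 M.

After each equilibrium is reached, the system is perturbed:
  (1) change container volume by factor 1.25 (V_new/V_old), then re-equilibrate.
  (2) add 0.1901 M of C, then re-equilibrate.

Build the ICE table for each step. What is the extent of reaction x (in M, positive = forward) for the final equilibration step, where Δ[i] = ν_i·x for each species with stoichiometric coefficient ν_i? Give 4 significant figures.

Q₀ = 1.262 vs Keq = 0.01462 ⇒ Q>K, reverse
Step 1:
                    C           E           J
  init         0.6044       5.779      0.2837
  Δ           0.07197     -0.1439     -0.2159
  eq           0.6764       5.635     0.06778
  solve Keq expr → x = -0.07197; check Q = 0.01462
Then change container volume by factor 1.25 (V_new/V_old).
Step 2:
                    C           E           J
  init         0.5411       4.508     0.05423
  Δ         -0.006127     0.01225     0.01838
  eq            0.535        4.52     0.07261
  solve Keq expr → x = 0.006127; check Q = 0.01462
Then add 0.1901 M of C.
Step 3:
                    C           E           J
  init         0.7251        4.52     0.07261
  Δ          -0.00253    0.005061    0.007591
  eq           0.7225       4.525      0.0802
  solve Keq expr → x = 0.00253; check Q = 0.01462

x = 0.00253 M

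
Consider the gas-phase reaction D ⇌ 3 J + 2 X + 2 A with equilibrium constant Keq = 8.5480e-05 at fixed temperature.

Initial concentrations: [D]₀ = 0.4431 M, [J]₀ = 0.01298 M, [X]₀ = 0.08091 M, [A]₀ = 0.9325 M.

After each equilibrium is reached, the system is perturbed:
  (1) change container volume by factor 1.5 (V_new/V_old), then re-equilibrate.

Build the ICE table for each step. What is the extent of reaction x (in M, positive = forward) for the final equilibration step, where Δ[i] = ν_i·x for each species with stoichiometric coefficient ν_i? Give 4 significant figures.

Q₀ = 2.8095e-08 vs Keq = 8.5480e-05 ⇒ Q<K, forward
Step 1:
                  D         J         X         A
  I          0.4431   0.01298   0.08091    0.9325
  C        -0.03432     0.103   0.06864   0.06864
  E          0.4088    0.1159    0.1496     1.001
  solve Keq expr → x = 0.03432; check Q = 8.5480e-05
Then change container volume by factor 1.5 (V_new/V_old).
Step 2:
                  D         J         X         A
  I          0.2725    0.0773    0.0997    0.6674
  C         -0.0185    0.0555     0.037     0.037
  E           0.254    0.1328    0.1367    0.7044
  solve Keq expr → x = 0.0185; check Q = 8.5480e-05

x = 0.0185 M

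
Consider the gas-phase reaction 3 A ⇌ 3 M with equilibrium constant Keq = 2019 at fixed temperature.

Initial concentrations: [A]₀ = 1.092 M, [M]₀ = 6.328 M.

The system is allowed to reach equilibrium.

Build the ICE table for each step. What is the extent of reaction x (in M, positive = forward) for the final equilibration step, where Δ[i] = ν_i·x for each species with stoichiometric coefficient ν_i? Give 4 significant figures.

x = 0.1827 M

Q₀ = 194.6 vs Keq = 2019 ⇒ Q<K, forward
Step 1:
                    A           M
  init          1.092       6.328
  Δ            -0.548       0.548
  eq            0.544       6.876
  solve Keq expr → x = 0.1827; check Q = 2019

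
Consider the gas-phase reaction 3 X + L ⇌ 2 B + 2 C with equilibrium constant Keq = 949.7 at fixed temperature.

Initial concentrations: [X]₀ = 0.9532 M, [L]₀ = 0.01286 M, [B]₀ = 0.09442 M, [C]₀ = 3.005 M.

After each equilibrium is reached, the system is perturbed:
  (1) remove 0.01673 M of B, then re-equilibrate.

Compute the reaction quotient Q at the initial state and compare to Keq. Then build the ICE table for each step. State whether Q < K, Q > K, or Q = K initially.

Q₀ = 7.228; Q < K (proceeds forward)

Q₀ = 7.228 vs Keq = 949.7 ⇒ Q<K, forward
Step 1:
                    X           L           B           C
  Initial      0.9532     0.01286     0.09442       3.005
  Change     -0.03804    -0.01268     0.02536     0.02536
  Equil        0.9152  1.8099e-04      0.1198        3.03
  solve Keq expr → x = 0.01268; check Q = 949.7
Then remove 0.01673 M of B.
Step 2:
                    X           L           B           C
  Initial      0.9152  1.8099e-04       0.103        3.03
  Change  -1.4015e-04 -4.6716e-05  9.3433e-05  9.3433e-05
  Equil         0.915  1.3428e-04      0.1031        3.03
  solve Keq expr → x = 4.6716e-05; check Q = 949.7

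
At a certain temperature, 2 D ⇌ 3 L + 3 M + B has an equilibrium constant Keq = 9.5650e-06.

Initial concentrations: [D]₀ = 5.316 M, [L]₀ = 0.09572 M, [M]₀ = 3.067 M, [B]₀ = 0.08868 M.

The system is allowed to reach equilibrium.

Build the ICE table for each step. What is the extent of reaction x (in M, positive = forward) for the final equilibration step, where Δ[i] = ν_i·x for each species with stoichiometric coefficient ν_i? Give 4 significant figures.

x = -0.01485 M

Q₀ = 7.9397e-05 vs Keq = 9.5650e-06 ⇒ Q>K, reverse
Step 1:
                  D         L         M         B
  init        5.316   0.09572     3.067   0.08868
  Δ         0.02969  -0.04454  -0.04454  -0.01485
  eq          5.346   0.05118     3.022   0.07383
  solve Keq expr → x = -0.01485; check Q = 9.5650e-06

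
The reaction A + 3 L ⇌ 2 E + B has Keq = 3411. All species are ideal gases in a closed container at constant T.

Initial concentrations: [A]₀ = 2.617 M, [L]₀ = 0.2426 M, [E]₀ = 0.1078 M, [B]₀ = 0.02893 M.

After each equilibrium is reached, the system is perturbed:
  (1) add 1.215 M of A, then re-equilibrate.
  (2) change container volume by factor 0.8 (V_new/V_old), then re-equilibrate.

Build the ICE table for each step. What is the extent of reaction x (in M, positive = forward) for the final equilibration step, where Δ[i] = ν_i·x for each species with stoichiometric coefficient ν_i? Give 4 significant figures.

x = 2.4421e-04 M

Q₀ = 0.008997 vs Keq = 3411 ⇒ Q<K, forward
Step 1:
                    A           L           E           B
  I             2.617      0.2426      0.1078     0.02893
  C          -0.07771     -0.2331      0.1554     0.07771
  E             2.539    0.009484      0.2632      0.1066
  solve Keq expr → x = 0.07771; check Q = 3411
Then add 1.215 M of A.
Step 2:
                    A           L           E           B
  I             3.754    0.009484      0.2632      0.1066
  C       -3.7762e-04   -0.001133  7.5525e-04  3.7762e-04
  E             3.754    0.008351       0.264       0.107
  solve Keq expr → x = 3.7762e-04; check Q = 3411
Then change container volume by factor 0.8 (V_new/V_old).
Step 3:
                    A           L           E           B
  I             4.692     0.01044        0.33      0.1338
  C       -2.4421e-04 -7.3262e-04  4.8841e-04  2.4421e-04
  E             4.692    0.009706      0.3304       0.134
  solve Keq expr → x = 2.4421e-04; check Q = 3411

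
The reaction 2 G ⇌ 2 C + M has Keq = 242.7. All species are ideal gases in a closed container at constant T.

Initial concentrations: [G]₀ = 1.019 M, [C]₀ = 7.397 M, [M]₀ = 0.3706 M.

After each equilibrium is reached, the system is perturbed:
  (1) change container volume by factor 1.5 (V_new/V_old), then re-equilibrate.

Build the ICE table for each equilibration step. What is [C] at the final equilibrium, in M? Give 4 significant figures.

Q₀ = 19.53 vs Keq = 242.7 ⇒ Q<K, forward
Step 1:
                   G          C          M
  Initial      1.019      7.397     0.3706
  Change     -0.5989     0.5989     0.2994
  Equil       0.4201      7.996       0.67
  solve Keq expr → x = 0.2994; check Q = 242.7
Then change container volume by factor 1.5 (V_new/V_old).
Step 2:
                   G          C          M
  Initial     0.2801      5.331     0.4467
  Change    -0.04391    0.04391    0.02196
  Equil       0.2362      5.374     0.4686
  solve Keq expr → x = 0.02196; check Q = 242.7

[C]_eq = 5.374 M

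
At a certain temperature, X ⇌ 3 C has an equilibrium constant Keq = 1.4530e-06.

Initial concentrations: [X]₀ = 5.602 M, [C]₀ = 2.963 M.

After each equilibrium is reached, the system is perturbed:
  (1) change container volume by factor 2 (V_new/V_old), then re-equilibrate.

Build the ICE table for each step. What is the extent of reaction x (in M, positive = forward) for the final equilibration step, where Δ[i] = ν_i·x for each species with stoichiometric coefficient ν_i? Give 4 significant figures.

Q₀ = 4.644 vs Keq = 1.4530e-06 ⇒ Q>K, reverse
Step 1:
                    X           C
  I             5.602       2.963
  C            0.9806      -2.942
  E             6.583     0.02123
  solve Keq expr → x = -0.9806; check Q = 1.4530e-06
Then change container volume by factor 2 (V_new/V_old).
Step 2:
                    X           C
  I             3.291     0.01061
  C         -0.002077    0.006231
  E             3.289     0.01684
  solve Keq expr → x = 0.002077; check Q = 1.4530e-06

x = 0.002077 M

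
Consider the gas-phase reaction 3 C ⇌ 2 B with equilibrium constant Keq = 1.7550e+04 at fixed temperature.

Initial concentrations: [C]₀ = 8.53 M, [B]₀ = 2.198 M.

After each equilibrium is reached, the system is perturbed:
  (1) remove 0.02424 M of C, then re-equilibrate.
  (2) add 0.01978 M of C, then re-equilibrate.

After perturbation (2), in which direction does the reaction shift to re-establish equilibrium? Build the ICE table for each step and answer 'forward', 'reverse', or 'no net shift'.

Direction: forward

Q₀ = 0.007784 vs Keq = 1.7550e+04 ⇒ Q<K, forward
Step 1:
                   C          B
  I             8.53      2.198
  C           -8.379      5.586
  E           0.1511      7.784
  solve Keq expr → x = 2.793; check Q = 1.7550e+04
Then remove 0.02424 M of C.
Step 2:
                   C          B
  I           0.1269      7.784
  C          0.02403   -0.01602
  E           0.1509      7.768
  solve Keq expr → x = -0.008011; check Q = 1.7550e+04
Then add 0.01978 M of C.
Step 3:
                   C          B
  I           0.1707      7.768
  C         -0.01961    0.01307
  E           0.1511      7.781
  solve Keq expr → x = 0.006537; check Q = 1.7550e+04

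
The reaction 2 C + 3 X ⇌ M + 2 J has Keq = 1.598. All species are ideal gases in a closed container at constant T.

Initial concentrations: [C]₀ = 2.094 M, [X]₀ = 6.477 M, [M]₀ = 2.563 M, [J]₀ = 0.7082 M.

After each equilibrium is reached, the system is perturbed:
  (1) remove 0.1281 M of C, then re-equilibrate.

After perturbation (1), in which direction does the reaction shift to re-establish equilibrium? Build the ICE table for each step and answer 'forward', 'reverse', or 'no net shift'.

Direction: reverse

Q₀ = 0.001079 vs Keq = 1.598 ⇒ Q<K, forward
Step 1:
                   C          X          M          J
  init         2.094      6.477      2.563     0.7082
  Δ            -1.66     -2.491     0.8302       1.66
  eq          0.4336      3.986      3.393      2.369
  solve Keq expr → x = 0.8302; check Q = 1.598
Then remove 0.1281 M of C.
Step 2:
                   C          X          M          J
  init        0.3055      3.986      3.393      2.369
  Δ          0.08905     0.1336   -0.04453   -0.08905
  eq          0.3946       4.12      3.349       2.28
  solve Keq expr → x = -0.04453; check Q = 1.598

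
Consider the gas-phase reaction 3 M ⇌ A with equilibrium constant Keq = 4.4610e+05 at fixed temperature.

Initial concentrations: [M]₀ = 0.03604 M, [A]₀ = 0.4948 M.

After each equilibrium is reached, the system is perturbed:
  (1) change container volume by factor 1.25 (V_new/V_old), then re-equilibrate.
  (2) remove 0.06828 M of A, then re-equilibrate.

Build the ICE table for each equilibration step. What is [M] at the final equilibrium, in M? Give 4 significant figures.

Q₀ = 1.0570e+04 vs Keq = 4.4610e+05 ⇒ Q<K, forward
Step 1:
                    M           A
  init        0.03604      0.4948
  Δ          -0.02563    0.008543
  eq          0.01041      0.5033
  solve Keq expr → x = 0.008543; check Q = 4.4610e+05
Then change container volume by factor 1.25 (V_new/V_old).
Step 2:
                    M           A
  init       0.008329      0.4027
  Δ          0.001332 -4.4411e-04
  eq         0.009661      0.4022
  solve Keq expr → x = -4.4411e-04; check Q = 4.4610e+05
Then remove 0.06828 M of A.
Step 3:
                    M           A
  init       0.009661       0.334
  Δ       -5.7913e-04  1.9304e-04
  eq         0.009082      0.3341
  solve Keq expr → x = 1.9304e-04; check Q = 4.4610e+05

[M]_eq = 0.009082 M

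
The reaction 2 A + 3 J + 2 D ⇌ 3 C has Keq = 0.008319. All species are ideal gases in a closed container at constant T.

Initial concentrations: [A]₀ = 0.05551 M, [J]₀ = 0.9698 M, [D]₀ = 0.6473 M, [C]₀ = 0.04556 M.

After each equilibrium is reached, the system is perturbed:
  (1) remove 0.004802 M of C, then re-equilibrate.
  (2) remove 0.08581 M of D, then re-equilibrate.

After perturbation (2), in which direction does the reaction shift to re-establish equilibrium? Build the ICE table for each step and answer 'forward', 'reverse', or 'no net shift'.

Direction: reverse

Q₀ = 0.08031 vs Keq = 0.008319 ⇒ Q>K, reverse
Step 1:
                    A           J           D           C
  Initial     0.05551      0.9698      0.6473     0.04556
  Change      0.01334     0.02001     0.01334    -0.02001
  Equil       0.06885      0.9898      0.6606     0.02555
  solve Keq expr → x = -0.006668; check Q = 0.008319
Then remove 0.004802 M of C.
Step 2:
                    A           J           D           C
  Initial     0.06885      0.9898      0.6606     0.02075
  Change     -0.00265   -0.003976    -0.00265    0.003976
  Equil        0.0662      0.9858       0.658     0.02473
  solve Keq expr → x = 0.001325; check Q = 0.008319
Then remove 0.08581 M of D.
Step 3:
                    A           J           D           C
  Initial      0.0662      0.9858      0.5722     0.02473
  Change     0.001231    0.001846    0.001231   -0.001846
  Equil       0.06743      0.9877      0.5734     0.02288
  solve Keq expr → x = -6.1527e-04; check Q = 0.008319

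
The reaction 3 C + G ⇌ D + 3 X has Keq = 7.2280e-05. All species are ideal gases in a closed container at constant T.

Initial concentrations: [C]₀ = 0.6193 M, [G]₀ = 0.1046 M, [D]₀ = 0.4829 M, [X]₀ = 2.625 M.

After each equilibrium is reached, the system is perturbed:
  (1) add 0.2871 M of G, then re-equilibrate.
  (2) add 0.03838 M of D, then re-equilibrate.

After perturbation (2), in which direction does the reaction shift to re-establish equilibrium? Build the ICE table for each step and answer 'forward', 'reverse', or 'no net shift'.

Direction: reverse

Q₀ = 351.6 vs Keq = 7.2280e-05 ⇒ Q>K, reverse
Step 1:
                    C           G           D           X
  I            0.6193      0.1046      0.4829       2.625
  C             1.448      0.4827     -0.4827      -1.448
  E             2.067      0.5873  2.3001e-04       1.177
  solve Keq expr → x = -0.4827; check Q = 7.2280e-05
Then add 0.2871 M of G.
Step 2:
                    C           G           D           X
  I             2.067      0.8744  2.3001e-04       1.177
  C       -3.3583e-04 -1.1194e-04  1.1194e-04  3.3583e-04
  E             2.067      0.8743  3.4196e-04       1.177
  solve Keq expr → x = 1.1194e-04; check Q = 7.2280e-05
Then add 0.03838 M of D.
Step 3:
                    C           G           D           X
  I             2.067      0.8743     0.03872       1.177
  C            0.1145     0.03815    -0.03815     -0.1145
  E             2.181      0.9124  5.7015e-04       1.063
  solve Keq expr → x = -0.03815; check Q = 7.2280e-05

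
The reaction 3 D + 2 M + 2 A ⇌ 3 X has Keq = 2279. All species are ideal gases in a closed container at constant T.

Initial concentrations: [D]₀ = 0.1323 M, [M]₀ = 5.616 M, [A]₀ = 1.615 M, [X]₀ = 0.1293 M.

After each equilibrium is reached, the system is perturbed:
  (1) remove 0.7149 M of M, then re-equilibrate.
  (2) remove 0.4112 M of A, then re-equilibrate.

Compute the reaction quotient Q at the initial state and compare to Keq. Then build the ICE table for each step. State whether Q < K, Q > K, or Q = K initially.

Q₀ = 0.01135; Q < K (proceeds forward)

Q₀ = 0.01135 vs Keq = 2279 ⇒ Q<K, forward
Step 1:
                    D           M           A           X
  I            0.1323       5.616       1.615      0.1293
  C           -0.1276    -0.08507    -0.08507      0.1276
  E          0.004701       5.531        1.53      0.2569
  solve Keq expr → x = 0.04253; check Q = 2279
Then remove 0.7149 M of M.
Step 2:
                    D           M           A           X
  I          0.004701       4.816        1.53      0.2569
  C        4.4462e-04  2.9641e-04  2.9641e-04 -4.4462e-04
  E          0.005146       4.816        1.53      0.2565
  solve Keq expr → x = -1.4821e-04; check Q = 2279
Then remove 0.4112 M of A.
Step 3:
                    D           M           A           X
  I          0.005146       4.816       1.119      0.2565
  C          0.001161  7.7433e-04  7.7433e-04   -0.001161
  E          0.006307       4.817        1.12      0.2553
  solve Keq expr → x = -3.8717e-04; check Q = 2279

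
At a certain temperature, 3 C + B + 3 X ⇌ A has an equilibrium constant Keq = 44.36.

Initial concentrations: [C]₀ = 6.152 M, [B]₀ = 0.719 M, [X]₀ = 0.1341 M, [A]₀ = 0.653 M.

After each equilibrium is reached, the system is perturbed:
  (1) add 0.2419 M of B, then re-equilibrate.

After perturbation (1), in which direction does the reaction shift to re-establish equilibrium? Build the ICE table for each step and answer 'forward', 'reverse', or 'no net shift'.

Q₀ = 1.618 vs Keq = 44.36 ⇒ Q<K, forward
Step 1:
                   C          B          X          A
  Initial      6.152      0.719     0.1341      0.653
  Change    -0.08769   -0.02923   -0.08769    0.02923
  Equil        6.064     0.6898    0.04641     0.6822
  solve Keq expr → x = 0.02923; check Q = 44.36
Then add 0.2419 M of B.
Step 2:
                   C          B          X          A
  Initial      6.064     0.9317    0.04641     0.6822
  Change   -0.004344  -0.001448  -0.004344   0.001448
  Equil         6.06     0.9302    0.04207     0.6837
  solve Keq expr → x = 0.001448; check Q = 44.36

Direction: forward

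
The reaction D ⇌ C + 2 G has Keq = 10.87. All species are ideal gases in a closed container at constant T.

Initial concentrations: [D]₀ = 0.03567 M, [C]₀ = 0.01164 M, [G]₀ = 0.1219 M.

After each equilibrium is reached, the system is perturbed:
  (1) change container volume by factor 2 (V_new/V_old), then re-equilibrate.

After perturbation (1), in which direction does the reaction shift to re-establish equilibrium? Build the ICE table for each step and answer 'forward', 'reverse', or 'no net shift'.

Direction: forward

Q₀ = 0.004849 vs Keq = 10.87 ⇒ Q<K, forward
Step 1:
                  D         C         G
  Initial   0.03567   0.01164    0.1219
  Change   -0.03551   0.03551   0.07102
  Equil   1.6143e-04   0.04715    0.1929
  solve Keq expr → x = 0.03551; check Q = 10.87
Then change container volume by factor 2 (V_new/V_old).
Step 2:
                  D         C         G
  Initial 8.0714e-05   0.02357   0.09646
  Change  -6.0433e-05 6.0433e-05 1.2087e-04
  Equil   2.0281e-05   0.02363   0.09658
  solve Keq expr → x = 6.0433e-05; check Q = 10.87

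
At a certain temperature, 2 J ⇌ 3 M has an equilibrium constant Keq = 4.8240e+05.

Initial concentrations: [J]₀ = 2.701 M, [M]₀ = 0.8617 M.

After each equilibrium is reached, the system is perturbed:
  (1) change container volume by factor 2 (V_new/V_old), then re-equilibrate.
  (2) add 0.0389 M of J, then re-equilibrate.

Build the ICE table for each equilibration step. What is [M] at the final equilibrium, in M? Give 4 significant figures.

[M]_eq = 2.506 M

Q₀ = 0.0877 vs Keq = 4.8240e+05 ⇒ Q<K, forward
Step 1:
                    J           M
  Initial       2.701      0.8617
  Change       -2.685       4.028
  Equil       0.01557        4.89
  solve Keq expr → x = 1.343; check Q = 4.8240e+05
Then change container volume by factor 2 (V_new/V_old).
Step 2:
                    J           M
  Initial    0.007784       2.445
  Change    -0.002268    0.003403
  Equil      0.005516       2.448
  solve Keq expr → x = 0.001134; check Q = 4.8240e+05
Then add 0.0389 M of J.
Step 3:
                    J           M
  Initial     0.04442       2.448
  Change      -0.0387     0.05805
  Equil      0.005713       2.506
  solve Keq expr → x = 0.01935; check Q = 4.8240e+05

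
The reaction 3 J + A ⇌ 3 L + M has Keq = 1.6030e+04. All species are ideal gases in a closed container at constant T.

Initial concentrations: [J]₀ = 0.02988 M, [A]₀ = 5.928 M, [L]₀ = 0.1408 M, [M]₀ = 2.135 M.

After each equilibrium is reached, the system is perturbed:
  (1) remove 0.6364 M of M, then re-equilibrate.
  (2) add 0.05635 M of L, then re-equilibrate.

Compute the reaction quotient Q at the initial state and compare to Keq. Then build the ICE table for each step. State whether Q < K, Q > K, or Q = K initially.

Q₀ = 37.68; Q < K (proceeds forward)

Q₀ = 37.68 vs Keq = 1.6030e+04 ⇒ Q<K, forward
Step 1:
                    J           A           L           M
  init        0.02988       5.928      0.1408       2.135
  Δ          -0.02519   -0.008396     0.02519    0.008396
  eq         0.004692        5.92       0.166       2.143
  solve Keq expr → x = 0.008396; check Q = 1.6030e+04
Then remove 0.6364 M of M.
Step 2:
                    J           A           L           M
  init       0.004692        5.92       0.166       1.507
  Δ       -5.0691e-04 -1.6897e-04  5.0691e-04  1.6897e-04
  eq         0.004185       5.919      0.1665       1.507
  solve Keq expr → x = 1.6897e-04; check Q = 1.6030e+04
Then add 0.05635 M of L.
Step 3:
                    J           A           L           M
  init       0.004185       5.919      0.2228       1.507
  Δ          0.001381  4.6035e-04   -0.001381 -4.6035e-04
  eq         0.005566        5.92      0.2215       1.507
  solve Keq expr → x = -4.6035e-04; check Q = 1.6030e+04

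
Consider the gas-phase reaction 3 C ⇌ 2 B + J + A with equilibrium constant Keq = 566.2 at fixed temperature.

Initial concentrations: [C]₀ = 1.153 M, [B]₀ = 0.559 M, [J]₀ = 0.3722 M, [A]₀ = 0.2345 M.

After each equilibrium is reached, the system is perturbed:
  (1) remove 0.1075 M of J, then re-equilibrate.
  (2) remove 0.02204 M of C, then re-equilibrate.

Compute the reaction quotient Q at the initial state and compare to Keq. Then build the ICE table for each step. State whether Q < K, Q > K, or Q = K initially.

Q₀ = 0.01779 vs Keq = 566.2 ⇒ Q<K, forward
Step 1:
                    C           B           J           A
  init          1.153       0.559      0.3722      0.2345
  Δ            -1.047      0.6983      0.3492      0.3492
  eq           0.1055       1.257      0.7214      0.5837
  solve Keq expr → x = 0.3492; check Q = 566.2
Then remove 0.1075 M of J.
Step 2:
                    C           B           J           A
  init         0.1055       1.257      0.6139      0.5837
  Δ         -0.005153    0.003435    0.001718    0.001718
  eq           0.1004       1.261      0.6156      0.5854
  solve Keq expr → x = 0.001718; check Q = 566.2
Then remove 0.02204 M of C.
Step 3:
                    C           B           J           A
  init        0.07834       1.261      0.6156      0.5854
  Δ           0.02055     -0.0137   -0.006851   -0.006851
  eq           0.0989       1.247      0.6087      0.5785
  solve Keq expr → x = -0.006851; check Q = 566.2

Q₀ = 0.01779; Q < K (proceeds forward)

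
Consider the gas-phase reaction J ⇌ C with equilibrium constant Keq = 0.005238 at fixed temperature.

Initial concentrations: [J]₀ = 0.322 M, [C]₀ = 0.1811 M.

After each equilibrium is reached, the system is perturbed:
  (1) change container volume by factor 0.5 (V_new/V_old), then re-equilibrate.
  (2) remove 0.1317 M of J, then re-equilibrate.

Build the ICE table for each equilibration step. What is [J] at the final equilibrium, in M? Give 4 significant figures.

Q₀ = 0.5624 vs Keq = 0.005238 ⇒ Q>K, reverse
Step 1:
                  J         C
  init        0.322    0.1811
  Δ          0.1785   -0.1785
  eq         0.5005  0.002622
  solve Keq expr → x = -0.1785; check Q = 0.005238
Then change container volume by factor 0.5 (V_new/V_old).
Step 2:
                  J         C
  init        1.001  0.005243
  Δ               0         0
  eq          1.001  0.005243
  solve Keq expr → x = 0; check Q = 0.005238
Then remove 0.1317 M of J.
Step 3:
                  J         C
  init       0.8693  0.005243
  Δ       6.8625e-04 -6.8625e-04
  eq         0.8699  0.004557
  solve Keq expr → x = -6.8625e-04; check Q = 0.005238

[J]_eq = 0.8699 M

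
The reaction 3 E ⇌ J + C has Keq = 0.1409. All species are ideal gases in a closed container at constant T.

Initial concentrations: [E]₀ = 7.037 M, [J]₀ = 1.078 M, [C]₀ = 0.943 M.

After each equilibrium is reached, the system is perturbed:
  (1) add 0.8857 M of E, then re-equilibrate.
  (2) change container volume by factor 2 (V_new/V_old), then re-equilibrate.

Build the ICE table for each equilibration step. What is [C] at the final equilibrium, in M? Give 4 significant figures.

[C]_eq = 1.097 M

Q₀ = 0.002917 vs Keq = 0.1409 ⇒ Q<K, forward
Step 1:
                   E          J          C
  Initial      7.037      1.078      0.943
  Change      -3.733      1.244      1.244
  Equil        3.304      2.322      2.187
  solve Keq expr → x = 1.244; check Q = 0.1409
Then add 0.8857 M of E.
Step 2:
                   E          J          C
  Initial      4.189      2.322      2.187
  Change     -0.6706     0.2235     0.2235
  Equil        3.519      2.546      2.411
  solve Keq expr → x = 0.2235; check Q = 0.1409
Then change container volume by factor 2 (V_new/V_old).
Step 3:
                   E          J          C
  Initial      1.759      1.273      1.206
  Change      0.3257    -0.1086    -0.1086
  Equil        2.085      1.164      1.097
  solve Keq expr → x = -0.1086; check Q = 0.1409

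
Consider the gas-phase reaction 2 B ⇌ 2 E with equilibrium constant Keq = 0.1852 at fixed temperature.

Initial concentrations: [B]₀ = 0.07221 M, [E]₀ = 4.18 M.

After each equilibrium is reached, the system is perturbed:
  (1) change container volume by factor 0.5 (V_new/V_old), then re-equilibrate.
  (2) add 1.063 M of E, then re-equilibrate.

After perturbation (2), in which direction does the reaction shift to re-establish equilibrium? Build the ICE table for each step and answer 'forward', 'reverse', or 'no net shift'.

Direction: reverse

Q₀ = 3351 vs Keq = 0.1852 ⇒ Q>K, reverse
Step 1:
                   B          E
  I          0.07221       4.18
  C            2.901     -2.901
  E            2.973      1.279
  solve Keq expr → x = -1.45; check Q = 0.1852
Then change container volume by factor 0.5 (V_new/V_old).
Step 2:
                   B          E
  I            5.946      2.559
  C                0          0
  E            5.946      2.559
  solve Keq expr → x = 0; check Q = 0.1852
Then add 1.063 M of E.
Step 3:
                   B          E
  I            5.946      3.622
  C           0.7432    -0.7432
  E            6.689      2.879
  solve Keq expr → x = -0.3716; check Q = 0.1852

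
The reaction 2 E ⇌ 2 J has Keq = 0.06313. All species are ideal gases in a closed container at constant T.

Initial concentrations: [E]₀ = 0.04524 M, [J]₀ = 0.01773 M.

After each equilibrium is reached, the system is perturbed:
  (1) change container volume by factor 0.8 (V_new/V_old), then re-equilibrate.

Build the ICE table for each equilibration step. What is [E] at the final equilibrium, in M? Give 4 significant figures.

[E]_eq = 0.06291 M

Q₀ = 0.1536 vs Keq = 0.06313 ⇒ Q>K, reverse
Step 1:
                    E           J
  init        0.04524     0.01773
  Δ          0.005085   -0.005085
  eq          0.05033     0.01264
  solve Keq expr → x = -0.002543; check Q = 0.06313
Then change container volume by factor 0.8 (V_new/V_old).
Step 2:
                    E           J
  init        0.06291     0.01581
  Δ                 0           0
  eq          0.06291     0.01581
  solve Keq expr → x = 0; check Q = 0.06313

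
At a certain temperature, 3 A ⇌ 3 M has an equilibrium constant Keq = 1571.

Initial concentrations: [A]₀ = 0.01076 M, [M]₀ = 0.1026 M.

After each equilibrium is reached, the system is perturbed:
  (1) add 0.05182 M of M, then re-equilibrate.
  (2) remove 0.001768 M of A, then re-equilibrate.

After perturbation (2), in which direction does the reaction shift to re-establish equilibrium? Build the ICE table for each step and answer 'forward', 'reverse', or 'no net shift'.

Direction: reverse

Q₀ = 867 vs Keq = 1571 ⇒ Q<K, forward
Step 1:
                  A         M
  I         0.01076    0.1026
  C       -0.001781  0.001781
  E        0.008979    0.1044
  solve Keq expr → x = 5.9366e-04; check Q = 1571
Then add 0.05182 M of M.
Step 2:
                  A         M
  I        0.008979    0.1562
  C        0.004105 -0.004105
  E         0.01308    0.1521
  solve Keq expr → x = -0.001368; check Q = 1571
Then remove 0.001768 M of A.
Step 3:
                  A         M
  I         0.01132    0.1521
  C        0.001628 -0.001628
  E         0.01294    0.1505
  solve Keq expr → x = -5.4265e-04; check Q = 1571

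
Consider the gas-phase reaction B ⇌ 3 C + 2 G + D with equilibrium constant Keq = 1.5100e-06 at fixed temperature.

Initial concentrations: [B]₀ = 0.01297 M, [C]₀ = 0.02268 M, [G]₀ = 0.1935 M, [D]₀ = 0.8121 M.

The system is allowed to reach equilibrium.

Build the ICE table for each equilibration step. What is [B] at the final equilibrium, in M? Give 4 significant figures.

Q₀ = 2.7350e-05 vs Keq = 1.5100e-06 ⇒ Q>K, reverse
Step 1:
                   B          C          G          D
  I          0.01297    0.02268     0.1935     0.8121
  C         0.004291   -0.01287  -0.008581  -0.004291
  E          0.01726   0.009808     0.1849     0.8078
  solve Keq expr → x = -0.004291; check Q = 1.5100e-06

[B]_eq = 0.01726 M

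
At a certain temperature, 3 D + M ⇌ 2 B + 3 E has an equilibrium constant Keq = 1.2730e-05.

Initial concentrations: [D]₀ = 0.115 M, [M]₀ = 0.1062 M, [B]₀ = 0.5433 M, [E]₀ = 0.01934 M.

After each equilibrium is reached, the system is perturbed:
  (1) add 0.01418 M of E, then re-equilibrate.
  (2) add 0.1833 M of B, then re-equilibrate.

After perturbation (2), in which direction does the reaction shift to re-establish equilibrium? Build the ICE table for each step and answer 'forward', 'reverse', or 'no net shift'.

Direction: reverse

Q₀ = 0.01322 vs Keq = 1.2730e-05 ⇒ Q>K, reverse
Step 1:
                  D         M         B         E
  init        0.115    0.1062    0.5433   0.01934
  Δ         0.01708  0.005692  -0.01138  -0.01708
  eq         0.1321    0.1119    0.5319  0.002264
  solve Keq expr → x = -0.005692; check Q = 1.2730e-05
Then add 0.01418 M of E.
Step 2:
                  D         M         B         E
  init       0.1321    0.1119    0.5319   0.01644
  Δ         0.01388  0.004626 -0.009252  -0.01388
  eq          0.146    0.1165    0.5227  0.002565
  solve Keq expr → x = -0.004626; check Q = 1.2730e-05
Then add 0.1833 M of B.
Step 3:
                  D         M         B         E
  init        0.146    0.1165     0.706  0.002565
  Δ       4.5778e-04 1.5259e-04 -3.0519e-04 -4.5778e-04
  eq         0.1464    0.1167    0.7057  0.002108
  solve Keq expr → x = -1.5259e-04; check Q = 1.2730e-05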